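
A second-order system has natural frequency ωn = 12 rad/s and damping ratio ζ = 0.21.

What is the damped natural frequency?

ωd = ωn√(1 - ζ²) = 12√(1 - 0.21²) = 11.73 rad/s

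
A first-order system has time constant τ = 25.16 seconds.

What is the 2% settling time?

For first-order system, 2% settling time ≈ 4τ = 4 × 25.16 = 100.64 s.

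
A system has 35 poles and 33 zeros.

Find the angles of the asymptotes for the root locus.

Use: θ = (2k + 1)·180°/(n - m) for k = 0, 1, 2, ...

n - m = 35 - 33 = 2. Angles: θk = (2k + 1)·180°/2 = 90°, 270°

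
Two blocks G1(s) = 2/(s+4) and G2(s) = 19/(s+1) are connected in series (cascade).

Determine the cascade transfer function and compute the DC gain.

Series: multiply transfer functions. G_eq = 2/(s+4) × 19/(s+1) = 38/((s+4)(s+1)). DC gain = 38/(4×1) = 9.5.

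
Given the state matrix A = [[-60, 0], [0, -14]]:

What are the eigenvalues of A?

For diagonal matrix, eigenvalues are diagonal entries: λ₁ = -60, λ₂ = -14.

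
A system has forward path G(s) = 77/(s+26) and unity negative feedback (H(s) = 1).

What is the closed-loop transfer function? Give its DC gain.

T(s) = G/(1+GH) = [77/(s+26)] / [1 + 77/(s+26)] = 77/(s+26+77) = 77/(s+103). DC gain = 77/103 = 0.7476.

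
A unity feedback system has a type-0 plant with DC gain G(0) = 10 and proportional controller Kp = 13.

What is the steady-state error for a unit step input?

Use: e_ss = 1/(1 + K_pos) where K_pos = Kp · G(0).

K_pos = Kp · G(0) = 13 × 10 = 130. e_ss = 1/(1 + 130) = 0.0076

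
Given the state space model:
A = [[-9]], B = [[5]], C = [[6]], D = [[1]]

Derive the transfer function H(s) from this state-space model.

(sI - A)⁻¹ = 1/(s + 9). H(s) = 6×5/(s + 9) + 1 = (s + 39)/(s + 9).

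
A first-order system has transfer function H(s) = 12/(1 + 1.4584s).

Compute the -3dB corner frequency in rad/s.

Corner frequency = 1/τ = 1/1.4584 = 0.686 rad/s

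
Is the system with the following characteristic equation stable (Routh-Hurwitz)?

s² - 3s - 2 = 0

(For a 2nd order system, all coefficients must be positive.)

Coefficients: 1, -3, -2. b=-3, c=-2 not positive, so system is unstable.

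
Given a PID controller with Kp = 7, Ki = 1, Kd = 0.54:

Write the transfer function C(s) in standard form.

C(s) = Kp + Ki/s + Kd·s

Substituting values: C(s) = 7 + 1/s + 0.54s = (0.54s² + 7s + 1)/s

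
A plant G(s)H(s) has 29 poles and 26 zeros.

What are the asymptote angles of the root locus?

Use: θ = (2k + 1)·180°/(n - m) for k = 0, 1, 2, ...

n - m = 29 - 26 = 3. Angles: θk = (2k + 1)·180°/3 = 60°, 180°, 300°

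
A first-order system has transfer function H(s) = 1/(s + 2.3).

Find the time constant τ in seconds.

For H(s) = 1/(s + 1/τ), the pole is at -1/τ = -2.3, so τ = 1/2.3 = 0.4348 s.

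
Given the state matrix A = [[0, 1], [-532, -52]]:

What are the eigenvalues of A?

det(A - λI) = λ² - (-52)λ + 532 = (λ - (-38))(λ - (-14)). Eigenvalues: -38, -14.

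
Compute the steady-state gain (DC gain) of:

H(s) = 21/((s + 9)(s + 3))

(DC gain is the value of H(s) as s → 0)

DC gain = H(0) = 21/(9 × 3) = 21/27 = 0.7778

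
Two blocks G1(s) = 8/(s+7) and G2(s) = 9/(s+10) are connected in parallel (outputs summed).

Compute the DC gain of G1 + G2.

Parallel: G_eq = G1 + G2. DC gain = G1(0) + G2(0) = 8/7 + 9/10 = 1.1429 + 0.9 = 2.0429.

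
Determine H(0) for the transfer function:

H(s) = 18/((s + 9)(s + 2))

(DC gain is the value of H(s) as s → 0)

DC gain = H(0) = 18/(9 × 2) = 18/18 = 1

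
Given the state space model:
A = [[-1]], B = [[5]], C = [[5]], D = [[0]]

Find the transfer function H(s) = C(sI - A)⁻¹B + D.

(sI - A)⁻¹ = 1/(s + 1). H(s) = 5 × 5/(s + 1) + 0 = 25/(s + 1).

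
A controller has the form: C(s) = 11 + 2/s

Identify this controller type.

This is a Proportional-Integral (PI) controller.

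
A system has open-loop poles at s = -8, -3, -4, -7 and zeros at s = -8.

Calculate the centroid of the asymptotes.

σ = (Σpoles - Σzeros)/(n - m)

σ = (Σpoles - Σzeros)/(n - m) = (-22 - (-8))/(4 - 1) = -14/3 = -4.67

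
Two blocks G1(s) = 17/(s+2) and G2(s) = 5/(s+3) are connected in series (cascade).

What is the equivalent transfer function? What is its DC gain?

Series: multiply transfer functions. G_eq = 17/(s+2) × 5/(s+3) = 85/((s+2)(s+3)). DC gain = 85/(2×3) = 14.1667.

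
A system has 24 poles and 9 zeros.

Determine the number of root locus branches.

Root locus has n branches where n = number of poles = 24.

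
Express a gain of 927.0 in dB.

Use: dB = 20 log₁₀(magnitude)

dB = 20 log₁₀(927.0) = 59.3 dB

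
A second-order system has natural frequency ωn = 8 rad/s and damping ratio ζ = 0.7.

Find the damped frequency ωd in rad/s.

ωd = ωn√(1 - ζ²) = 8√(1 - 0.7²) = 5.71 rad/s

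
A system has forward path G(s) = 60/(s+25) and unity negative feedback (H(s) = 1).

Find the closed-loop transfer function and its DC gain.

T(s) = G/(1+GH) = [60/(s+25)] / [1 + 60/(s+25)] = 60/(s+25+60) = 60/(s+85). DC gain = 60/85 = 0.7059.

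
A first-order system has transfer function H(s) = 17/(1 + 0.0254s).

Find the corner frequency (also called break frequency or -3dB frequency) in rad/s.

Corner frequency = 1/τ = 1/0.0254 = 39.37 rad/s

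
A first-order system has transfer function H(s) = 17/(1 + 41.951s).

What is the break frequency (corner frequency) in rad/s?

Corner frequency = 1/τ = 1/41.951 = 0.024 rad/s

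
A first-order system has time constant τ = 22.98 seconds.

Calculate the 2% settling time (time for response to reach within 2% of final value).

For first-order system, 2% settling time ≈ 4τ = 4 × 22.98 = 91.92 s.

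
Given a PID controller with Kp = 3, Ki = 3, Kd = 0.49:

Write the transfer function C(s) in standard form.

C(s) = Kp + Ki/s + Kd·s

Substituting values: C(s) = 3 + 3/s + 0.49s = (0.49s² + 3s + 3)/s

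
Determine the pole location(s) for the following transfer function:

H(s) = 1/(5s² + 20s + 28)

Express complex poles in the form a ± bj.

Discriminant = 20² - 4×5×28 = 400 - 560 = -160 < 0, so the poles are a complex conjugate pair s = (-20 ± j√160)/(2×5). Real part = -20/(2×5) = -20/10 = -2; imaginary part = ±√160/(2×5) ≈ 1.2649. Poles: s = -2 ± 1.2649j.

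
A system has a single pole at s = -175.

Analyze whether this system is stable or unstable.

Pole at s = -175 is in the left half-plane. Stable.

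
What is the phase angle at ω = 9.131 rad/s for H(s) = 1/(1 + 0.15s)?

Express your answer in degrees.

Phase = -arctan(ωτ) = -arctan(9.131 × 0.15) = -53.9°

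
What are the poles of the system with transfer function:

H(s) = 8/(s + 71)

Pole is where denominator = 0: s + 71 = 0, so s = -71.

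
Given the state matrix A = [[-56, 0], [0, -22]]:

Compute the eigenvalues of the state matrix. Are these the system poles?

For diagonal matrix, eigenvalues are diagonal entries: λ₁ = -56, λ₂ = -22. Eigenvalues of A = system poles.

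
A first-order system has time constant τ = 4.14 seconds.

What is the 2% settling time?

For first-order system, 2% settling time ≈ 4τ = 4 × 4.14 = 16.56 s.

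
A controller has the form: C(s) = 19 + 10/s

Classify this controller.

This is a Proportional-Integral (PI) controller.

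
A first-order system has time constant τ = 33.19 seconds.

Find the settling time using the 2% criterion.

For first-order system, 2% settling time ≈ 4τ = 4 × 33.19 = 132.76 s.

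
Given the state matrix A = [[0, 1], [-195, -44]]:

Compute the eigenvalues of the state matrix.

det(A - λI) = λ² - (-44)λ + 195 = (λ - (-5))(λ - (-39)). Eigenvalues: -5, -39.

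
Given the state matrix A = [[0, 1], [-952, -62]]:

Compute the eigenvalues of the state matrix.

det(A - λI) = λ² - (-62)λ + 952 = (λ - (-34))(λ - (-28)). Eigenvalues: -34, -28.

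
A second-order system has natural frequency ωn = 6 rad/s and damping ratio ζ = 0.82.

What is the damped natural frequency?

ωd = ωn√(1 - ζ²) = 6√(1 - 0.82²) = 3.43 rad/s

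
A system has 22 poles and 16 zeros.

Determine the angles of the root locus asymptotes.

n - m = 22 - 16 = 6. Angles: θk = (2k + 1)·180°/6 = 30°, 90°, 150°, 210°, 270°, 330°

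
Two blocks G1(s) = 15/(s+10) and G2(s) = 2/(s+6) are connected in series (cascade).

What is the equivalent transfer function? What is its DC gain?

Series: multiply transfer functions. G_eq = 15/(s+10) × 2/(s+6) = 30/((s+10)(s+6)). DC gain = 30/(10×6) = 0.5.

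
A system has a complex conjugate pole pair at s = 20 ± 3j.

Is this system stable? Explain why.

Real part of poles is 20 (> 0, right half-plane). Unstable.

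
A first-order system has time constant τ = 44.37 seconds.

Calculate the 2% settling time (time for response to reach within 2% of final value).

For first-order system, 2% settling time ≈ 4τ = 4 × 44.37 = 177.48 s.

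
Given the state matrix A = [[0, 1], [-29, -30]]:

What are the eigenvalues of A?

det(A - λI) = λ² - (-30)λ + 29 = (λ - (-1))(λ - (-29)). Eigenvalues: -1, -29.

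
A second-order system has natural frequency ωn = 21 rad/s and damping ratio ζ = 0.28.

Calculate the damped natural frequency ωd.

ωd = ωn√(1 - ζ²) = 21√(1 - 0.28²) = 20.16 rad/s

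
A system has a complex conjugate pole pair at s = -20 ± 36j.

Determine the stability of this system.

Real part of poles is -20 (< 0, left half-plane). Stable.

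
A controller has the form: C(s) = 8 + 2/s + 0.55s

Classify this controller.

This is a Proportional-Integral-Derivative (PID) controller.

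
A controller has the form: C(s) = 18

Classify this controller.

This is a Proportional (P) controller.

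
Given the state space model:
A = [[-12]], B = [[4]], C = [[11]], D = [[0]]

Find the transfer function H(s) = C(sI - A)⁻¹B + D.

(sI - A)⁻¹ = 1/(s + 12). H(s) = 11 × 4/(s + 12) + 0 = 44/(s + 12).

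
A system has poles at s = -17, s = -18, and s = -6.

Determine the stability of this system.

All poles are in the left half-plane. System is stable.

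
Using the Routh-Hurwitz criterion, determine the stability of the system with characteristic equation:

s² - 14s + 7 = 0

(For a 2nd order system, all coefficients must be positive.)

Coefficients: 1, -14, 7. b=-14 not positive, so system is unstable.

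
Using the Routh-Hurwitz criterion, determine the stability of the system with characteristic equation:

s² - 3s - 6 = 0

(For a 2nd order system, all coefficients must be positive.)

Coefficients: 1, -3, -6. b=-3, c=-6 not positive, so system is unstable.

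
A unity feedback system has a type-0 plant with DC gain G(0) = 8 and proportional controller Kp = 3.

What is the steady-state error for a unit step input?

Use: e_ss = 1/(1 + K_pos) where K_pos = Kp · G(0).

K_pos = Kp · G(0) = 3 × 8 = 24. e_ss = 1/(1 + 24) = 0.04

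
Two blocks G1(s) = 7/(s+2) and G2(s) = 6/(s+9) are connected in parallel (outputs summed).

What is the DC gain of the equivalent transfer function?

Parallel: G_eq = G1 + G2. DC gain = G1(0) + G2(0) = 7/2 + 6/9 = 3.5 + 0.6667 = 4.1667.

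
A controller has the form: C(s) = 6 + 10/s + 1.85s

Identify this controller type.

This is a Proportional-Integral-Derivative (PID) controller.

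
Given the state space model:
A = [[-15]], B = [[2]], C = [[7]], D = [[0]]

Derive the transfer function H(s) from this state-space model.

(sI - A)⁻¹ = 1/(s + 15). H(s) = 7 × 2/(s + 15) + 0 = 14/(s + 15).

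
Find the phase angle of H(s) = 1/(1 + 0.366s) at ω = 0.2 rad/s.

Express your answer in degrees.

Phase = -arctan(ωτ) = -arctan(0.2 × 0.366) = -4.2°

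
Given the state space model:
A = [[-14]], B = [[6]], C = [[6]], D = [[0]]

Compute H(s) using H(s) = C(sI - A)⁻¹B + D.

(sI - A)⁻¹ = 1/(s + 14). H(s) = 6 × 6/(s + 14) + 0 = 36/(s + 14).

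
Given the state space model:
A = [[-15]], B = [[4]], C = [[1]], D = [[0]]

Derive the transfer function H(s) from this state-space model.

(sI - A)⁻¹ = 1/(s + 15). H(s) = 1 × 4/(s + 15) + 0 = 4/(s + 15).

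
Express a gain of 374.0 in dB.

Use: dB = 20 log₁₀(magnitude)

dB = 20 log₁₀(374.0) = 51.5 dB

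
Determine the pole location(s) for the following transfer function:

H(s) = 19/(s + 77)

Pole is where denominator = 0: s + 77 = 0, so s = -77.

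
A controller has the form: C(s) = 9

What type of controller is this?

This is a Proportional (P) controller.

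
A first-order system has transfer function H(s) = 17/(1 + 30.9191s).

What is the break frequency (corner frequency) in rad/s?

Corner frequency = 1/τ = 1/30.9191 = 0.032 rad/s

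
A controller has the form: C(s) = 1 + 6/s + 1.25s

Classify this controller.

This is a Proportional-Integral-Derivative (PID) controller.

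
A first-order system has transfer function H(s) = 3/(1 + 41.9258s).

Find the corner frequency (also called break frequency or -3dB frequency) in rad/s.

Corner frequency = 1/τ = 1/41.9258 = 0.024 rad/s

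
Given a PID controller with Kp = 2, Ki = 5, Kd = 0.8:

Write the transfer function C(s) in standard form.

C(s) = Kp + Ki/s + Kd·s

Substituting values: C(s) = 2 + 5/s + 0.8s = (0.8s² + 2s + 5)/s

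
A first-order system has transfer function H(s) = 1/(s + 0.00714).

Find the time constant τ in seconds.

For H(s) = 1/(s + 1/τ), the pole is at -1/τ = -0.00714, so τ = 1/0.00714 = 140.1 s.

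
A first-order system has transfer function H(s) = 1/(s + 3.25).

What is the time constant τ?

For H(s) = 1/(s + 1/τ), the pole is at -1/τ = -3.25, so τ = 1/3.25 = 0.3077 s.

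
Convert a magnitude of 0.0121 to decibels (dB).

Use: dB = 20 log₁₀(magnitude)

dB = 20 log₁₀(0.0121) = -38.3 dB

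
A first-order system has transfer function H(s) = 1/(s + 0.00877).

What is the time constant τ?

For H(s) = 1/(s + 1/τ), the pole is at -1/τ = -0.00877, so τ = 1/0.00877 = 114 s.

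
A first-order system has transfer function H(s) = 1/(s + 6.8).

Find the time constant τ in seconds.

For H(s) = 1/(s + 1/τ), the pole is at -1/τ = -6.8, so τ = 1/6.8 = 0.1471 s.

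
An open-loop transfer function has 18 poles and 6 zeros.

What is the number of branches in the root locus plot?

Root locus has n branches where n = number of poles = 18.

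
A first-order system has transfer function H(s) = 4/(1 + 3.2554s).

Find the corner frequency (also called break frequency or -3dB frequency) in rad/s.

Corner frequency = 1/τ = 1/3.2554 = 0.307 rad/s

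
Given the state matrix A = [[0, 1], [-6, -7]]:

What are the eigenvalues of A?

det(A - λI) = λ² - (-7)λ + 6 = (λ - (-6))(λ - (-1)). Eigenvalues: -6, -1.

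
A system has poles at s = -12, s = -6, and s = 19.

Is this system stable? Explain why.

Pole(s) at s = 19 are not in the left half-plane. System is unstable.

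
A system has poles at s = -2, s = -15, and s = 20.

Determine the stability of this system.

Pole(s) at s = 20 are not in the left half-plane. System is unstable.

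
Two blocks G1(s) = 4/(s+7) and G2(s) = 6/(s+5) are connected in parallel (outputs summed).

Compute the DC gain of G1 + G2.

Parallel: G_eq = G1 + G2. DC gain = G1(0) + G2(0) = 4/7 + 6/5 = 0.5714 + 1.2 = 1.7714.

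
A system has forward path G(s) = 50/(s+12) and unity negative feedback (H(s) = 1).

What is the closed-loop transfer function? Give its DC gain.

T(s) = G/(1+GH) = [50/(s+12)] / [1 + 50/(s+12)] = 50/(s+12+50) = 50/(s+62). DC gain = 50/62 = 0.8065.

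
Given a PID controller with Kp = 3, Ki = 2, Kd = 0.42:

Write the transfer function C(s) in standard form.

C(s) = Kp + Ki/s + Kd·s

Substituting values: C(s) = 3 + 2/s + 0.42s = (0.42s² + 3s + 2)/s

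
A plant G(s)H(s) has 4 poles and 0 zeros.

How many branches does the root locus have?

Root locus has n branches where n = number of poles = 4.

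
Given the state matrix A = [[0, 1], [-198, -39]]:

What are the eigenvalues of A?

det(A - λI) = λ² - (-39)λ + 198 = (λ - (-6))(λ - (-33)). Eigenvalues: -6, -33.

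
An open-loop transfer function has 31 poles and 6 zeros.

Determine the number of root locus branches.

Root locus has n branches where n = number of poles = 31.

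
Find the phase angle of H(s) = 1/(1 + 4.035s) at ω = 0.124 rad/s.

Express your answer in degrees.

Phase = -arctan(ωτ) = -arctan(0.124 × 4.035) = -26.6°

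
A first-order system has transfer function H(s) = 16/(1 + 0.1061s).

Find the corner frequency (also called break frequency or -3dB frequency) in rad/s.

Corner frequency = 1/τ = 1/0.1061 = 9.425 rad/s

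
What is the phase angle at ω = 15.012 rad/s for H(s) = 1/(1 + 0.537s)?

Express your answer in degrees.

Phase = -arctan(ωτ) = -arctan(15.012 × 0.537) = -82.9°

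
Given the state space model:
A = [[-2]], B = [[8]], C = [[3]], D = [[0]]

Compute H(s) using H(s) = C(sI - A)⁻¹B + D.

(sI - A)⁻¹ = 1/(s + 2). H(s) = 3 × 8/(s + 2) + 0 = 24/(s + 2).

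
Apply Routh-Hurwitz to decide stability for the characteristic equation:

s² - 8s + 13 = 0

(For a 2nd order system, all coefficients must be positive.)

Coefficients: 1, -8, 13. b=-8 not positive, so system is unstable.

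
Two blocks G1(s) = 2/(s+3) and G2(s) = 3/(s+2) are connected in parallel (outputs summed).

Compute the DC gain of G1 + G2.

Parallel: G_eq = G1 + G2. DC gain = G1(0) + G2(0) = 2/3 + 3/2 = 0.6667 + 1.5 = 2.1667.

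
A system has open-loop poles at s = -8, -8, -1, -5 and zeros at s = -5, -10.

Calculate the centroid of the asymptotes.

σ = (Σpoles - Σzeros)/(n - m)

σ = (Σpoles - Σzeros)/(n - m) = (-22 - (-15))/(4 - 2) = -7/2 = -3.5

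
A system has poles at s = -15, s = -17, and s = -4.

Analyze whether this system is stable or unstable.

All poles are in the left half-plane. System is stable.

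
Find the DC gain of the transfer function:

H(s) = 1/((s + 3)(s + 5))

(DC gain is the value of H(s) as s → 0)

DC gain = H(0) = 1/(3 × 5) = 1/15 = 0.0667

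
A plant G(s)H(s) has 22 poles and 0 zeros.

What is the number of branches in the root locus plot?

Root locus has n branches where n = number of poles = 22.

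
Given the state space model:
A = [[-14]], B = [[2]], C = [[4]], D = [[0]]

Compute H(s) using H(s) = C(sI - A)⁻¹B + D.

(sI - A)⁻¹ = 1/(s + 14). H(s) = 4 × 2/(s + 14) + 0 = 8/(s + 14).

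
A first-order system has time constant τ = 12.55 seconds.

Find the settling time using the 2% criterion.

For first-order system, 2% settling time ≈ 4τ = 4 × 12.55 = 50.2 s.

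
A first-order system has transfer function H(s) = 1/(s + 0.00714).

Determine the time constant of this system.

For H(s) = 1/(s + 1/τ), the pole is at -1/τ = -0.00714, so τ = 1/0.00714 = 140.1 s.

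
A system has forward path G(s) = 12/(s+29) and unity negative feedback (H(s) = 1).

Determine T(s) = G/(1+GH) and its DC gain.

T(s) = G/(1+GH) = [12/(s+29)] / [1 + 12/(s+29)] = 12/(s+29+12) = 12/(s+41). DC gain = 12/41 = 0.2927.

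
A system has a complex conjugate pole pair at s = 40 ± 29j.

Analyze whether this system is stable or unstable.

Real part of poles is 40 (> 0, right half-plane). Unstable.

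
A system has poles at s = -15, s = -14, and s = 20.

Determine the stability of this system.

Pole(s) at s = 20 are not in the left half-plane. System is unstable.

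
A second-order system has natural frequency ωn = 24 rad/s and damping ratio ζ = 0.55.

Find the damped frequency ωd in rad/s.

ωd = ωn√(1 - ζ²) = 24√(1 - 0.55²) = 20.04 rad/s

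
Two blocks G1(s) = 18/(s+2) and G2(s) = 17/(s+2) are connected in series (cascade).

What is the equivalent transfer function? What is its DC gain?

Series: multiply transfer functions. G_eq = 18/(s+2) × 17/(s+2) = 306/((s+2)(s+2)). DC gain = 306/(2×2) = 76.5.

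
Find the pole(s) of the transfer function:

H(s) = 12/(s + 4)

Pole is where denominator = 0: s + 4 = 0, so s = -4.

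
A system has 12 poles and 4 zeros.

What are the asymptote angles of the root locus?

n - m = 12 - 4 = 8. Angles: θk = (2k + 1)·180°/8 = 22.5°, 67.5°, 112.5°, 157.5°, 202.5°, 247.5°, 292.5°, 337.5°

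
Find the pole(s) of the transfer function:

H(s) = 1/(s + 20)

Pole is where denominator = 0: s + 20 = 0, so s = -20.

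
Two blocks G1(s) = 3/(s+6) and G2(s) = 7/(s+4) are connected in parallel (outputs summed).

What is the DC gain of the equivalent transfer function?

Parallel: G_eq = G1 + G2. DC gain = G1(0) + G2(0) = 3/6 + 7/4 = 0.5 + 1.75 = 2.25.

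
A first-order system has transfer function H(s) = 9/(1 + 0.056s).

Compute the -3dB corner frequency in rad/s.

Corner frequency = 1/τ = 1/0.056 = 17.857 rad/s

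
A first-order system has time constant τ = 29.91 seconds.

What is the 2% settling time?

For first-order system, 2% settling time ≈ 4τ = 4 × 29.91 = 119.64 s.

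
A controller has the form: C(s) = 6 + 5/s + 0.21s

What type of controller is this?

This is a Proportional-Integral-Derivative (PID) controller.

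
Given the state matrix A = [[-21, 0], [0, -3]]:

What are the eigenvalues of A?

For diagonal matrix, eigenvalues are diagonal entries: λ₁ = -21, λ₂ = -3.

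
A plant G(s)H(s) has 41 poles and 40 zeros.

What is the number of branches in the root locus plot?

Root locus has n branches where n = number of poles = 41.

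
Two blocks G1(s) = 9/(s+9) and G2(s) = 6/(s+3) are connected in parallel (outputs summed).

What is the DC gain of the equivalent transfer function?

Parallel: G_eq = G1 + G2. DC gain = G1(0) + G2(0) = 9/9 + 6/3 = 1 + 2 = 3.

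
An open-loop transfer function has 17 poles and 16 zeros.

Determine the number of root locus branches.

Root locus has n branches where n = number of poles = 17.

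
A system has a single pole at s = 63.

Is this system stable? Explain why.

Pole at s = 63 is in the right half-plane. Unstable.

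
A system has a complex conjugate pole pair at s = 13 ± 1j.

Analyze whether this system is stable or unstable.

Real part of poles is 13 (> 0, right half-plane). Unstable.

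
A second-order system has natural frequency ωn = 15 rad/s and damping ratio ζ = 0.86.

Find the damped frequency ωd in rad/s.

ωd = ωn√(1 - ζ²) = 15√(1 - 0.86²) = 7.65 rad/s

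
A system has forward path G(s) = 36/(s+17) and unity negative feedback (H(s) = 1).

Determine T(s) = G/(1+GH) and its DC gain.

T(s) = G/(1+GH) = [36/(s+17)] / [1 + 36/(s+17)] = 36/(s+17+36) = 36/(s+53). DC gain = 36/53 = 0.6792.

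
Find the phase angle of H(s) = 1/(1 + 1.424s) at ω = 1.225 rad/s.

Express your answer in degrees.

Phase = -arctan(ωτ) = -arctan(1.225 × 1.424) = -60.2°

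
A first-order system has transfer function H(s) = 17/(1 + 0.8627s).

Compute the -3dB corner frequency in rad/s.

Corner frequency = 1/τ = 1/0.8627 = 1.159 rad/s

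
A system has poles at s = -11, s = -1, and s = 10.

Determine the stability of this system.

Pole(s) at s = 10 are not in the left half-plane. System is unstable.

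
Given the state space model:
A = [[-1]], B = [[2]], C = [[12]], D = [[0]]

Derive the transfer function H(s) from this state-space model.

(sI - A)⁻¹ = 1/(s + 1). H(s) = 12 × 2/(s + 1) + 0 = 24/(s + 1).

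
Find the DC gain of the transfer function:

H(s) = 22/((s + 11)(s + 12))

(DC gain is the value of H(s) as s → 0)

DC gain = H(0) = 22/(11 × 12) = 22/132 = 0.1667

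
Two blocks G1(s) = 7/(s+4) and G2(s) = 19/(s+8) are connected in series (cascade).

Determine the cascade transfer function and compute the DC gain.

Series: multiply transfer functions. G_eq = 7/(s+4) × 19/(s+8) = 133/((s+4)(s+8)). DC gain = 133/(4×8) = 4.15625.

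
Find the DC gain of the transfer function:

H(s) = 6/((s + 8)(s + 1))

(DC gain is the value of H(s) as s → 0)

DC gain = H(0) = 6/(8 × 1) = 6/8 = 0.75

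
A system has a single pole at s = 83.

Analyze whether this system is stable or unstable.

Pole at s = 83 is in the right half-plane. Unstable.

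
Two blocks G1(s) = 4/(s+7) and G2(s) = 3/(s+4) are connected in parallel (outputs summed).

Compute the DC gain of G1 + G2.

Parallel: G_eq = G1 + G2. DC gain = G1(0) + G2(0) = 4/7 + 3/4 = 0.5714 + 0.75 = 1.3214.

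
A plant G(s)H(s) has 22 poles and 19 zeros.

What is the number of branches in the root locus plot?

Root locus has n branches where n = number of poles = 22.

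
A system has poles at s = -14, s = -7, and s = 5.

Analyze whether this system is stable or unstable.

Pole(s) at s = 5 are not in the left half-plane. System is unstable.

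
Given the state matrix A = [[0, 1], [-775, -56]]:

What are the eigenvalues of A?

det(A - λI) = λ² - (-56)λ + 775 = (λ - (-25))(λ - (-31)). Eigenvalues: -25, -31.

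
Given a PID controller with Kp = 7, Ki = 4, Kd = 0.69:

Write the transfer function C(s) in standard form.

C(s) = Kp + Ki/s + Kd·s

Substituting values: C(s) = 7 + 4/s + 0.69s = (0.69s² + 7s + 4)/s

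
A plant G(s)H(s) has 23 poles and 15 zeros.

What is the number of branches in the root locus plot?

Root locus has n branches where n = number of poles = 23.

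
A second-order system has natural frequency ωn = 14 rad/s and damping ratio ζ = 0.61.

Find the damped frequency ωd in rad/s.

ωd = ωn√(1 - ζ²) = 14√(1 - 0.61²) = 11.09 rad/s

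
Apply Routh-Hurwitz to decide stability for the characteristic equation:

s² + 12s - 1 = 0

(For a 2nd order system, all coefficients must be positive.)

Coefficients: 1, 12, -1. c=-1 not positive, so system is unstable.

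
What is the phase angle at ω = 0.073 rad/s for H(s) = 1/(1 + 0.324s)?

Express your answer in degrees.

Phase = -arctan(ωτ) = -arctan(0.073 × 0.324) = -1.4°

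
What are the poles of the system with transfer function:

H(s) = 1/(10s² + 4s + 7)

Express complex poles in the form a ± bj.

Discriminant = 4² - 4×10×7 = 16 - 280 = -264 < 0, so the poles are a complex conjugate pair s = (-4 ± j√264)/(2×10). Real part = -4/(2×10) = -4/20 = -0.2; imaginary part = ±√264/(2×10) ≈ 0.8124. Poles: s = -0.2 ± 0.8124j.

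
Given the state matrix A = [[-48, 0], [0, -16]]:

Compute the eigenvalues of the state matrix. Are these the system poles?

For diagonal matrix, eigenvalues are diagonal entries: λ₁ = -48, λ₂ = -16. Eigenvalues of A = system poles.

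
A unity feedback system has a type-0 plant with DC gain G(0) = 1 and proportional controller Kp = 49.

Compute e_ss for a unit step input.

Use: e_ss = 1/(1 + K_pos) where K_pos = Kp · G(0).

K_pos = Kp · G(0) = 49 × 1 = 49. e_ss = 1/(1 + 49) = 0.02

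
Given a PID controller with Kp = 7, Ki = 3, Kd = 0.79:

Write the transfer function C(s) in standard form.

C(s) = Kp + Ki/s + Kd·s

Substituting values: C(s) = 7 + 3/s + 0.79s = (0.79s² + 7s + 3)/s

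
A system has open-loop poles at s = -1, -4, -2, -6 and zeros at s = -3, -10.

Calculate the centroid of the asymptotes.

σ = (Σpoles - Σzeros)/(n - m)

σ = (Σpoles - Σzeros)/(n - m) = (-13 - (-13))/(4 - 2) = 0/2 = 0.0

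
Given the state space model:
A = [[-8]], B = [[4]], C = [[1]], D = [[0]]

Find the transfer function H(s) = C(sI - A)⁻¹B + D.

(sI - A)⁻¹ = 1/(s + 8). H(s) = 1 × 4/(s + 8) + 0 = 4/(s + 8).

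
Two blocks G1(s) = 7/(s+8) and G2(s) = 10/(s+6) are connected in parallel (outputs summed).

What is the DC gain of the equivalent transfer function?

Parallel: G_eq = G1 + G2. DC gain = G1(0) + G2(0) = 7/8 + 10/6 = 0.875 + 1.6667 = 2.5417.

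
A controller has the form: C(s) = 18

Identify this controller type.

This is a Proportional (P) controller.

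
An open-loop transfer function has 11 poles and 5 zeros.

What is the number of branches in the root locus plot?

Root locus has n branches where n = number of poles = 11.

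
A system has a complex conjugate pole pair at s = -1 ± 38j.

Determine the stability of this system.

Real part of poles is -1 (< 0, left half-plane). Stable.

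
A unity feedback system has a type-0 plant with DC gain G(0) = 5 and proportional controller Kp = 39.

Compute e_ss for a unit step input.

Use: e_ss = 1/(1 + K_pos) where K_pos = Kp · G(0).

K_pos = Kp · G(0) = 39 × 5 = 195. e_ss = 1/(1 + 195) = 0.0051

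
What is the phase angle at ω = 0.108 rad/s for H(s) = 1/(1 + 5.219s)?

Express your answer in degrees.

Phase = -arctan(ωτ) = -arctan(0.108 × 5.219) = -29.4°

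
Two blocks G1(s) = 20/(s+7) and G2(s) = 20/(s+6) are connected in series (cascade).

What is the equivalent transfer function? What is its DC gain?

Series: multiply transfer functions. G_eq = 20/(s+7) × 20/(s+6) = 400/((s+7)(s+6)). DC gain = 400/(7×6) = 9.5238.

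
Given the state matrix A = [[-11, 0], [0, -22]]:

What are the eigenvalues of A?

For diagonal matrix, eigenvalues are diagonal entries: λ₁ = -11, λ₂ = -22.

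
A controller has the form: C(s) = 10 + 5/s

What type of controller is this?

This is a Proportional-Integral (PI) controller.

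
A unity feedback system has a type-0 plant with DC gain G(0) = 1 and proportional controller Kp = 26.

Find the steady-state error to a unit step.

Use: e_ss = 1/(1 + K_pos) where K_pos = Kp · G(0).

K_pos = Kp · G(0) = 26 × 1 = 26. e_ss = 1/(1 + 26) = 0.0370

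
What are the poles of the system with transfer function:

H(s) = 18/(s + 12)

Pole is where denominator = 0: s + 12 = 0, so s = -12.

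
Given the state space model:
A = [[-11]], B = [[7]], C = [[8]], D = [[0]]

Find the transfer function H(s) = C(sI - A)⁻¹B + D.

(sI - A)⁻¹ = 1/(s + 11). H(s) = 8 × 7/(s + 11) + 0 = 56/(s + 11).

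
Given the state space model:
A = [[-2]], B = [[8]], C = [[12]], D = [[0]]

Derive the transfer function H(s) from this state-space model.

(sI - A)⁻¹ = 1/(s + 2). H(s) = 12 × 8/(s + 2) + 0 = 96/(s + 2).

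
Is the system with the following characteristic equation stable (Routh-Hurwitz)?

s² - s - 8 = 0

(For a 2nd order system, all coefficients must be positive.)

Coefficients: 1, -1, -8. b=-1, c=-8 not positive, so system is unstable.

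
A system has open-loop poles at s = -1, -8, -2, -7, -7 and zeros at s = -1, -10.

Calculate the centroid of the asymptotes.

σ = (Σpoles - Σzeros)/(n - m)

σ = (Σpoles - Σzeros)/(n - m) = (-25 - (-11))/(5 - 2) = -14/3 = -4.67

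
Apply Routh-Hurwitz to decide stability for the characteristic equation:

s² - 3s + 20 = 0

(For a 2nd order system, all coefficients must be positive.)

Coefficients: 1, -3, 20. b=-3 not positive, so system is unstable.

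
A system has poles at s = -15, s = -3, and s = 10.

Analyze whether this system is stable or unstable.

Pole(s) at s = 10 are not in the left half-plane. System is unstable.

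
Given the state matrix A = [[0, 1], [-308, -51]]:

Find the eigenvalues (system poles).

det(A - λI) = λ² - (-51)λ + 308 = (λ - (-44))(λ - (-7)). Eigenvalues: -44, -7.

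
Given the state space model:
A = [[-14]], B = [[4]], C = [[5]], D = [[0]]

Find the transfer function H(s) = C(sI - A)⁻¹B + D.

(sI - A)⁻¹ = 1/(s + 14). H(s) = 5 × 4/(s + 14) + 0 = 20/(s + 14).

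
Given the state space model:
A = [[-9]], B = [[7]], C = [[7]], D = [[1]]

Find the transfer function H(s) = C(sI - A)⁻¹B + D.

(sI - A)⁻¹ = 1/(s + 9). H(s) = 7×7/(s + 9) + 1 = (s + 58)/(s + 9).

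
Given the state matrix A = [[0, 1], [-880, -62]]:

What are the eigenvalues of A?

det(A - λI) = λ² - (-62)λ + 880 = (λ - (-22))(λ - (-40)). Eigenvalues: -22, -40.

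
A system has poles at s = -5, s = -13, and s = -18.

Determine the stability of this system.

All poles are in the left half-plane. System is stable.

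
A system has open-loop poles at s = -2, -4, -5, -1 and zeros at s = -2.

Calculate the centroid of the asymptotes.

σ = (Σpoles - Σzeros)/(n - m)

σ = (Σpoles - Σzeros)/(n - m) = (-12 - (-2))/(4 - 1) = -10/3 = -3.33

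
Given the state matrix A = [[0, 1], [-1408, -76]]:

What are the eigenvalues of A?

det(A - λI) = λ² - (-76)λ + 1408 = (λ - (-44))(λ - (-32)). Eigenvalues: -44, -32.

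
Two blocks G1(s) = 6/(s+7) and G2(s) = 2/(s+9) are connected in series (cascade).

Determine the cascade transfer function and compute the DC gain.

Series: multiply transfer functions. G_eq = 6/(s+7) × 2/(s+9) = 12/((s+7)(s+9)). DC gain = 12/(7×9) = 0.1905.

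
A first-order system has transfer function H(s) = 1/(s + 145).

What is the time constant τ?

For H(s) = 1/(s + 1/τ), the pole is at -1/τ = -145, so τ = 1/145 = 0.0069 s.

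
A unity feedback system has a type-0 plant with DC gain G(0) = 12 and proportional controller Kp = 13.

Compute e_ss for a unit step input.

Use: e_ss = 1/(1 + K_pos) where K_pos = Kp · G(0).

K_pos = Kp · G(0) = 13 × 12 = 156. e_ss = 1/(1 + 156) = 0.0064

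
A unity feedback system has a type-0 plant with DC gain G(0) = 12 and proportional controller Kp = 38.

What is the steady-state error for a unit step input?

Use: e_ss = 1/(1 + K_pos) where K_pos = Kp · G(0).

K_pos = Kp · G(0) = 38 × 12 = 456. e_ss = 1/(1 + 456) = 0.0022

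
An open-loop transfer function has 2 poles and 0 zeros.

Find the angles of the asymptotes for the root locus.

n - m = 2 - 0 = 2. Angles: θk = (2k + 1)·180°/2 = 90°, 270°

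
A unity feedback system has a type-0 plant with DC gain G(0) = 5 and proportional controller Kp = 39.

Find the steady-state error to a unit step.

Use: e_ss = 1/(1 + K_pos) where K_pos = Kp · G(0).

K_pos = Kp · G(0) = 39 × 5 = 195. e_ss = 1/(1 + 195) = 0.0051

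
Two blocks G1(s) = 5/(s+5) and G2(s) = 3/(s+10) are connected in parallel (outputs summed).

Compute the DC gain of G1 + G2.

Parallel: G_eq = G1 + G2. DC gain = G1(0) + G2(0) = 5/5 + 3/10 = 1 + 0.3 = 1.3.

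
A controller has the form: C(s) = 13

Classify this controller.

This is a Proportional (P) controller.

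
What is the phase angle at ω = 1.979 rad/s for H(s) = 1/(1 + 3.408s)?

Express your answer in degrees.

Phase = -arctan(ωτ) = -arctan(1.979 × 3.408) = -81.6°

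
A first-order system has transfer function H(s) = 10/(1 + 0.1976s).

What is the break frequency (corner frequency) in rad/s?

Corner frequency = 1/τ = 1/0.1976 = 5.061 rad/s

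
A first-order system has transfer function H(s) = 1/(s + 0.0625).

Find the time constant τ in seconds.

For H(s) = 1/(s + 1/τ), the pole is at -1/τ = -0.0625, so τ = 1/0.0625 = 16 s.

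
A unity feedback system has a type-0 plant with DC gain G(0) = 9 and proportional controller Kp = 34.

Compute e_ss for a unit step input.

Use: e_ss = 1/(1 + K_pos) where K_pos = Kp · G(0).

K_pos = Kp · G(0) = 34 × 9 = 306. e_ss = 1/(1 + 306) = 0.0033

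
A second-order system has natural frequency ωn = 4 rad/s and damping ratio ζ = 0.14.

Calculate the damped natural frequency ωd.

ωd = ωn√(1 - ζ²) = 4√(1 - 0.14²) = 3.96 rad/s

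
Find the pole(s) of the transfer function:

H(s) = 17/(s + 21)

Pole is where denominator = 0: s + 21 = 0, so s = -21.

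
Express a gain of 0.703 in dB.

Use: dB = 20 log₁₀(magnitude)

dB = 20 log₁₀(0.703) = -3.1 dB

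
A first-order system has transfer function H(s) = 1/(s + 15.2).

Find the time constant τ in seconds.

For H(s) = 1/(s + 1/τ), the pole is at -1/τ = -15.2, so τ = 1/15.2 = 0.0658 s.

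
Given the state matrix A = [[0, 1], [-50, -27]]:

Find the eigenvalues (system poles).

det(A - λI) = λ² - (-27)λ + 50 = (λ - (-25))(λ - (-2)). Eigenvalues: -25, -2.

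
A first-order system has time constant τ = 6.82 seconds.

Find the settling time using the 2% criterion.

For first-order system, 2% settling time ≈ 4τ = 4 × 6.82 = 27.28 s.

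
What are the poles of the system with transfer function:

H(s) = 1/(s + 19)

Pole is where denominator = 0: s + 19 = 0, so s = -19.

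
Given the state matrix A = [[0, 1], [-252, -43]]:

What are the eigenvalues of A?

det(A - λI) = λ² - (-43)λ + 252 = (λ - (-36))(λ - (-7)). Eigenvalues: -36, -7.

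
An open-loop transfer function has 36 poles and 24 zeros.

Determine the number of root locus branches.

Root locus has n branches where n = number of poles = 36.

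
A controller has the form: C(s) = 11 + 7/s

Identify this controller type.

This is a Proportional-Integral (PI) controller.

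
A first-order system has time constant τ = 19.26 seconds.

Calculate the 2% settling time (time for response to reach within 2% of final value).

For first-order system, 2% settling time ≈ 4τ = 4 × 19.26 = 77.04 s.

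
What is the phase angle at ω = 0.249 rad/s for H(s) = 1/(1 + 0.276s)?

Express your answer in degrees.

Phase = -arctan(ωτ) = -arctan(0.249 × 0.276) = -3.9°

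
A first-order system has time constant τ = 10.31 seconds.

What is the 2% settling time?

For first-order system, 2% settling time ≈ 4τ = 4 × 10.31 = 41.24 s.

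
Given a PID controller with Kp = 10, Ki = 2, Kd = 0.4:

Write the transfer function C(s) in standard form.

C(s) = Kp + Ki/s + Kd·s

Substituting values: C(s) = 10 + 2/s + 0.4s = (0.4s² + 10s + 2)/s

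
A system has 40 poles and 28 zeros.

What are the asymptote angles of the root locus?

n - m = 40 - 28 = 12. Angles: θk = (2k + 1)·180°/12 = 15°, 45°, 75°, 105°, 135°, 165°, 195°, 225°, 255°, 285°, 315°, 345°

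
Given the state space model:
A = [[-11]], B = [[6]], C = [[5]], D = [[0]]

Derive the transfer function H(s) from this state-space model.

(sI - A)⁻¹ = 1/(s + 11). H(s) = 5 × 6/(s + 11) + 0 = 30/(s + 11).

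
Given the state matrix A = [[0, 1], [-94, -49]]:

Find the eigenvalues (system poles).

det(A - λI) = λ² - (-49)λ + 94 = (λ - (-47))(λ - (-2)). Eigenvalues: -47, -2.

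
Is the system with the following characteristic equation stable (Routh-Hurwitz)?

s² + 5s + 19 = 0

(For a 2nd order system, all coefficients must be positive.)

Coefficients: 1, 5, 19. All positive, so system is stable.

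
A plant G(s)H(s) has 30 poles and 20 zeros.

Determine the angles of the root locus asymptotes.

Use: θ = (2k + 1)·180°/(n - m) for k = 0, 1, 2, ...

n - m = 30 - 20 = 10. Angles: θk = (2k + 1)·180°/10 = 18°, 54°, 90°, 126°, 162°, 198°, 234°, 270°, 306°, 342°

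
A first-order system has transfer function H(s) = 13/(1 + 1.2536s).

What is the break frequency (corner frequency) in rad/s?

Corner frequency = 1/τ = 1/1.2536 = 0.798 rad/s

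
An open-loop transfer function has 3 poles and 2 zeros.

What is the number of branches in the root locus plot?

Root locus has n branches where n = number of poles = 3.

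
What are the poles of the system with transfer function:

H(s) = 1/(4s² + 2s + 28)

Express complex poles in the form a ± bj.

Discriminant = 2² - 4×4×28 = 4 - 448 = -444 < 0, so the poles are a complex conjugate pair s = (-2 ± j√444)/(2×4). Real part = -2/(2×4) = -2/8 = -0.25; imaginary part = ±√444/(2×4) ≈ 2.6339. Poles: s = -0.25 ± 2.6339j.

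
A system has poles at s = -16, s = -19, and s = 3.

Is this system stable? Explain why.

Pole(s) at s = 3 are not in the left half-plane. System is unstable.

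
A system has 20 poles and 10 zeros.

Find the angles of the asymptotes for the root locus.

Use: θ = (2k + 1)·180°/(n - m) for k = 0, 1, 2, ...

n - m = 20 - 10 = 10. Angles: θk = (2k + 1)·180°/10 = 18°, 54°, 90°, 126°, 162°, 198°, 234°, 270°, 306°, 342°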